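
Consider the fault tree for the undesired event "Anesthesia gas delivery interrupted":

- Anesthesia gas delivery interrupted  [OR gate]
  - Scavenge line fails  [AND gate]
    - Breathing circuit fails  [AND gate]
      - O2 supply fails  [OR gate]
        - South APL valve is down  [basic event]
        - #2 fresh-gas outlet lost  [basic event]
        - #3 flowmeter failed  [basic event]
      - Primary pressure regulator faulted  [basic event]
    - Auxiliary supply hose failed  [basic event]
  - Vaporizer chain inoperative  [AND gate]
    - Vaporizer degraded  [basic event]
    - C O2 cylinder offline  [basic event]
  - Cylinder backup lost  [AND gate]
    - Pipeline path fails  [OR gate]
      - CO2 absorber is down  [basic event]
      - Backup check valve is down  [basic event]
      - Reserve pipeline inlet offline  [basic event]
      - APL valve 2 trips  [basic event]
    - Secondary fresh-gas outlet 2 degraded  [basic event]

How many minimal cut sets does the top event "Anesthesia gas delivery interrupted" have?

O2 supply fails [OR]: union of children's cut sets → 3 cut set(s).
Breathing circuit fails [AND]: one cut set from each child combined → 3 × 1 = 3 cut set(s).
Scavenge line fails [AND]: one cut set from each child combined → 3 × 1 = 3 cut set(s).
Vaporizer chain inoperative [AND]: one cut set from each child combined → 1 × 1 = 1 cut set(s).
Pipeline path fails [OR]: union of children's cut sets → 4 cut set(s).
Cylinder backup lost [AND]: one cut set from each child combined → 4 × 1 = 4 cut set(s).
Anesthesia gas delivery interrupted [OR]: union of children's cut sets → 8 cut set(s).
Minimal cut sets: {Auxiliary supply hose failed, Primary pressure regulator faulted, South APL valve is down}; {#2 fresh-gas outlet lost, Auxiliary supply hose failed, Primary pressure regulator faulted}; {#3 flowmeter failed, Auxiliary supply hose failed, Primary pressure regulator faulted}; {C O2 cylinder offline, Vaporizer degraded}; {CO2 absorber is down, Secondary fresh-gas outlet 2 degraded}; {Backup check valve is down, Secondary fresh-gas outlet 2 degraded}; {Reserve pipeline inlet offline, Secondary fresh-gas outlet 2 degraded}; {APL valve 2 trips, Secondary fresh-gas outlet 2 degraded}.

8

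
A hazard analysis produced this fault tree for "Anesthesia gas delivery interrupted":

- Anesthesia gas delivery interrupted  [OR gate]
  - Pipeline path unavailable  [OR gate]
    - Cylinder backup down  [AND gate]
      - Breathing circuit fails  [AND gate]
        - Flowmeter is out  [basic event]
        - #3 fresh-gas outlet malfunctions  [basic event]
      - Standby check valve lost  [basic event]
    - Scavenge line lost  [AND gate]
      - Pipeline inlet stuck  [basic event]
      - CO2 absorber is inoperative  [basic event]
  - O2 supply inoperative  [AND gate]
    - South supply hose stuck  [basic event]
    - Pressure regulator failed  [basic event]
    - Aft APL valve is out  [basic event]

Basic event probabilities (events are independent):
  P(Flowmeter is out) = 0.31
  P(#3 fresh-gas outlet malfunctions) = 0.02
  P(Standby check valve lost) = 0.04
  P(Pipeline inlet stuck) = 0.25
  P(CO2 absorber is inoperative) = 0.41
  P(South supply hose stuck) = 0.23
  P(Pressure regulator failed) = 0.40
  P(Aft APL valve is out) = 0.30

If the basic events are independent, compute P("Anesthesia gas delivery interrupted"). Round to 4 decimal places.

0.1275

P(Breathing circuit fails) [AND] = 0.31 × 0.02 = 0.006200
P(Cylinder backup down) [AND] = 0.006200 × 0.04 = 0.000248
P(Scavenge line lost) [AND] = 0.25 × 0.41 = 0.102500
P(Pipeline path unavailable) [OR] = 1 − (1−0.000248) × (1−0.102500) = 0.102723
P(O2 supply inoperative) [AND] = 0.23 × 0.40 × 0.30 = 0.027600
P(Anesthesia gas delivery interrupted) [OR] = 1 − (1−0.102723) × (1−0.027600) = 0.127488
Rounded to 4 decimal places: P(Anesthesia gas delivery interrupted) ≈ 0.1275.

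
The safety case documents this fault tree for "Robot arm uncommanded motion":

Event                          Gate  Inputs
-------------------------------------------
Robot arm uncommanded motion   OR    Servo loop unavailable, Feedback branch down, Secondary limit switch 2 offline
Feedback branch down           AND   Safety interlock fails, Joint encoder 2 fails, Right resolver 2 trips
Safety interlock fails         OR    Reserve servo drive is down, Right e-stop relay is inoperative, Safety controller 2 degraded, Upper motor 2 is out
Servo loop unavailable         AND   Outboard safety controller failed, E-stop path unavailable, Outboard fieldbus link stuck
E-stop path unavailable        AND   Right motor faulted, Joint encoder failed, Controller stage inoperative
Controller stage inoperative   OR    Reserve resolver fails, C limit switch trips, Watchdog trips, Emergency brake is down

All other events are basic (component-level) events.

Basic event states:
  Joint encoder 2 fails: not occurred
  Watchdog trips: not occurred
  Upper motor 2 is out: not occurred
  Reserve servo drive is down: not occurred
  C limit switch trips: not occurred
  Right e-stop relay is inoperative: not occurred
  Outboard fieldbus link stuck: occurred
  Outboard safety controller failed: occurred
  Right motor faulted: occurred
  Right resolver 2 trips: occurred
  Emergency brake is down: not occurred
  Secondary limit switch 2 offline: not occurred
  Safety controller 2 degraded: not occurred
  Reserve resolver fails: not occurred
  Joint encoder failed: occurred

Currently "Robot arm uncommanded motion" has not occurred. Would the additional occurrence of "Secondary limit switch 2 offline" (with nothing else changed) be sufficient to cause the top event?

Yes

Counterfactual: set "Secondary limit switch 2 offline" to occurred.
Controller stage inoperative [OR]: Reserve resolver fails=not, C limit switch trips=not, Watchdog trips=not, Emergency brake is down=not → no input occurs → does not occur.
E-stop path unavailable [AND]: Right motor faulted=occurs, Joint encoder failed=occurs, Controller stage inoperative=not → not all inputs occur → does not occur.
Servo loop unavailable [AND]: Outboard safety controller failed=occurs, E-stop path unavailable=not, Outboard fieldbus link stuck=occurs → not all inputs occur → does not occur.
Safety interlock fails [OR]: Reserve servo drive is down=not, Right e-stop relay is inoperative=not, Safety controller 2 degraded=not, Upper motor 2 is out=not → no input occurs → does not occur.
Feedback branch down [AND]: Safety interlock fails=not, Joint encoder 2 fails=not, Right resolver 2 trips=occurs → not all inputs occur → does not occur.
Robot arm uncommanded motion [OR]: Servo loop unavailable=not, Feedback branch down=not, Secondary limit switch 2 offline=occurs → at least one input occurs → occurs.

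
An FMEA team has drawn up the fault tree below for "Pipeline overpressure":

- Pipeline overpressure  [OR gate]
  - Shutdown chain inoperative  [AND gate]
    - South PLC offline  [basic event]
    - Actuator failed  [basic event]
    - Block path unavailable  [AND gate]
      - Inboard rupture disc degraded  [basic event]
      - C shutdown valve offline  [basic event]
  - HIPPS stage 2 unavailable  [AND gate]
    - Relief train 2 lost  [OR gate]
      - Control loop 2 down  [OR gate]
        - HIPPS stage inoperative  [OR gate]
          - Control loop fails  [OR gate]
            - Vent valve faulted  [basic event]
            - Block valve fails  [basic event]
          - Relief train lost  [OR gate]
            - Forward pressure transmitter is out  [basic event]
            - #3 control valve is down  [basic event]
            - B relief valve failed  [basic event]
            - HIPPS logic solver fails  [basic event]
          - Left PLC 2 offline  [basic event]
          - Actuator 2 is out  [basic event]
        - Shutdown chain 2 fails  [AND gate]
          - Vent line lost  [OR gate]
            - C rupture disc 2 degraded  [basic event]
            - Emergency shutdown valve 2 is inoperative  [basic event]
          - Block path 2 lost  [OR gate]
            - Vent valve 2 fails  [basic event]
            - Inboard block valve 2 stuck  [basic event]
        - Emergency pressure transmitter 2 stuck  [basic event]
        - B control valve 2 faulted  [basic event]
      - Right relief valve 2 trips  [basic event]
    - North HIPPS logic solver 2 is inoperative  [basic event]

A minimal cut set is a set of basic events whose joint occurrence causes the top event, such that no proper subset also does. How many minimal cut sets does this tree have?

Block path unavailable [AND]: one cut set from each child combined → 1 × 1 = 1 cut set(s).
Shutdown chain inoperative [AND]: one cut set from each child combined → 1 × 1 × 1 = 1 cut set(s).
Control loop fails [OR]: union of children's cut sets → 2 cut set(s).
Relief train lost [OR]: union of children's cut sets → 4 cut set(s).
HIPPS stage inoperative [OR]: union of children's cut sets → 8 cut set(s).
Vent line lost [OR]: union of children's cut sets → 2 cut set(s).
Block path 2 lost [OR]: union of children's cut sets → 2 cut set(s).
Shutdown chain 2 fails [AND]: one cut set from each child combined → 2 × 2 = 4 cut set(s).
Control loop 2 down [OR]: union of children's cut sets → 14 cut set(s).
Relief train 2 lost [OR]: union of children's cut sets → 15 cut set(s).
HIPPS stage 2 unavailable [AND]: one cut set from each child combined → 15 × 1 = 15 cut set(s).
Pipeline overpressure [OR]: union of children's cut sets → 16 cut set(s).

16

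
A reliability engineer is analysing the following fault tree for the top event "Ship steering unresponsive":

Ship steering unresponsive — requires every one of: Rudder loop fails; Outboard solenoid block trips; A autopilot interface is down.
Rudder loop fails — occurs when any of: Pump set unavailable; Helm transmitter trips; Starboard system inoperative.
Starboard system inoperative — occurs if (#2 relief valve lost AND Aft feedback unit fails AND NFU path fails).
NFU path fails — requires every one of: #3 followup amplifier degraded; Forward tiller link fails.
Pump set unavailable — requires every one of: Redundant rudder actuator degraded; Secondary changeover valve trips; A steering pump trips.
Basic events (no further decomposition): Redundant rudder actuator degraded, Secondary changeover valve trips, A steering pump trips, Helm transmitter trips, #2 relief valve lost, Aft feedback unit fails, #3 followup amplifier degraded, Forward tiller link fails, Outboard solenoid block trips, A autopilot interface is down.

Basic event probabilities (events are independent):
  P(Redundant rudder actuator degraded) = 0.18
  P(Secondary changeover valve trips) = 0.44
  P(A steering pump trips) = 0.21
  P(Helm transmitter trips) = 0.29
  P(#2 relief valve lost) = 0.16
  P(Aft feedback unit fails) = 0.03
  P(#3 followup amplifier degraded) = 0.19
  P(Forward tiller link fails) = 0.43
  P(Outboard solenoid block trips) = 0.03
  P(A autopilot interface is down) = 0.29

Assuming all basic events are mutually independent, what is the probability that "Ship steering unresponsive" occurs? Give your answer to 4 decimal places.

P(Pump set unavailable) [AND] = 0.18 × 0.44 × 0.21 = 0.016632
P(NFU path fails) [AND] = 0.19 × 0.43 = 0.081700
P(Starboard system inoperative) [AND] = 0.16 × 0.03 × 0.081700 = 0.000392
P(Rudder loop fails) [OR] = 1 − (1−0.016632) × (1−0.29) × (1−0.000392) = 0.302082
P(Ship steering unresponsive) [AND] = 0.302082 × 0.03 × 0.29 = 0.002628
Rounded to 4 decimal places: P(Ship steering unresponsive) ≈ 0.0026.

0.0026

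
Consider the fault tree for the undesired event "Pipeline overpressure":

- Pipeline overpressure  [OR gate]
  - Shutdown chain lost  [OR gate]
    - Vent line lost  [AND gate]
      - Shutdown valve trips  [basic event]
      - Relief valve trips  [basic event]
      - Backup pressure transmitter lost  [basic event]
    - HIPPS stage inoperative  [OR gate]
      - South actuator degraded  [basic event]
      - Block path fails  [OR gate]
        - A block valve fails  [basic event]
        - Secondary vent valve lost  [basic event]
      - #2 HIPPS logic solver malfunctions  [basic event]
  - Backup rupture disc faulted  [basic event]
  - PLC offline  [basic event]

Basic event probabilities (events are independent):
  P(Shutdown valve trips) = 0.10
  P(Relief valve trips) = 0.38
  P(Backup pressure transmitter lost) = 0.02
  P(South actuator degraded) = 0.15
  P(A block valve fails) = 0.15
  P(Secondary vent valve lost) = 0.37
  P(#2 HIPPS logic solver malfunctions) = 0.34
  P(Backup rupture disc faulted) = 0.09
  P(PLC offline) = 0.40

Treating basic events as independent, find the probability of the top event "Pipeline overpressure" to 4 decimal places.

P(Vent line lost) [AND] = 0.10 × 0.38 × 0.02 = 0.000760
P(Block path fails) [OR] = 1 − (1−0.15) × (1−0.37) = 0.464500
P(HIPPS stage inoperative) [OR] = 1 − (1−0.15) × (1−0.464500) × (1−0.34) = 0.699585
P(Shutdown chain lost) [OR] = 1 − (1−0.000760) × (1−0.699585) = 0.699813
P(Pipeline overpressure) [OR] = 1 − (1−0.699813) × (1−0.09) × (1−0.40) = 0.836098
Rounded to 4 decimal places: P(Pipeline overpressure) ≈ 0.8361.

0.8361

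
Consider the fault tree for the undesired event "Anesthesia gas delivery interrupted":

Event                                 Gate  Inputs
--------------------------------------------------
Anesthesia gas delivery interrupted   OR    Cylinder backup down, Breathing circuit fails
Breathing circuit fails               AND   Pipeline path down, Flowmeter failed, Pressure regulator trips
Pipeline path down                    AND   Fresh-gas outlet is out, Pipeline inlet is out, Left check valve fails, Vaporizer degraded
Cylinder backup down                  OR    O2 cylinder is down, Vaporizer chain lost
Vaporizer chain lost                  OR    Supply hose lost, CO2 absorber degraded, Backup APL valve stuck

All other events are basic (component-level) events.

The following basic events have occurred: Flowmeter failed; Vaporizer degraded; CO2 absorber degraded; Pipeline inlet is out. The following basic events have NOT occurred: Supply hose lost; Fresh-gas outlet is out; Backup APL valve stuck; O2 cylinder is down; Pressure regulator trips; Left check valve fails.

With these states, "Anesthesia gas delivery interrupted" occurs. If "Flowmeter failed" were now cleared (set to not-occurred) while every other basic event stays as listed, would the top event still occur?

Counterfactual: set "Flowmeter failed" to not occurred.
Vaporizer chain lost [OR]: Supply hose lost=not, CO2 absorber degraded=occurs, Backup APL valve stuck=not → at least one input occurs → occurs.
Cylinder backup down [OR]: O2 cylinder is down=not, Vaporizer chain lost=occurs → at least one input occurs → occurs.
Pipeline path down [AND]: Fresh-gas outlet is out=not, Pipeline inlet is out=occurs, Left check valve fails=not, Vaporizer degraded=occurs → not all inputs occur → does not occur.
Breathing circuit fails [AND]: Pipeline path down=not, Flowmeter failed=not, Pressure regulator trips=not → not all inputs occur → does not occur.
Anesthesia gas delivery interrupted [OR]: Cylinder backup down=occurs, Breathing circuit fails=not → at least one input occurs → occurs.

Yes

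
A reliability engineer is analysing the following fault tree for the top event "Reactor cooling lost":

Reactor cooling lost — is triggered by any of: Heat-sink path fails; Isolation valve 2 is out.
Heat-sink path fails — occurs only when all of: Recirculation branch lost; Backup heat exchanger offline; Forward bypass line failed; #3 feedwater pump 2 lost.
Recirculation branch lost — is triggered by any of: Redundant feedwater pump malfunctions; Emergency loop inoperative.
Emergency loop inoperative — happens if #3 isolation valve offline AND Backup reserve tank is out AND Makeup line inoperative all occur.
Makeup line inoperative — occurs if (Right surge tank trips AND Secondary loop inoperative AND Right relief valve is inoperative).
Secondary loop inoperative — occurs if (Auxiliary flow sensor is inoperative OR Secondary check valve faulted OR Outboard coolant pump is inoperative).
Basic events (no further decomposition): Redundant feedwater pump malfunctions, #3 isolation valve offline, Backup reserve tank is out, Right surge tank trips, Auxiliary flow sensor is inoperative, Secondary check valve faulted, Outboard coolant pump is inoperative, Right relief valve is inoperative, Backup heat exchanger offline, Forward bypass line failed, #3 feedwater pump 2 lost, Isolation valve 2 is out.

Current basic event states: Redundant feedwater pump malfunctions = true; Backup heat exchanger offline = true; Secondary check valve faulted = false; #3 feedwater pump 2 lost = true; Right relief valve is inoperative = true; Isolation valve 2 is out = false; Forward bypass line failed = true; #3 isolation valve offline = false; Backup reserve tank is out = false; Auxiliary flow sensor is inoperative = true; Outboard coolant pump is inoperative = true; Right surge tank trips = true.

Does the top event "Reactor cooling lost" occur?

Secondary loop inoperative [OR]: Auxiliary flow sensor is inoperative=occurs, Secondary check valve faulted=not, Outboard coolant pump is inoperative=occurs → at least one input occurs → occurs.
Makeup line inoperative [AND]: Right surge tank trips=occurs, Secondary loop inoperative=occurs, Right relief valve is inoperative=occurs → all inputs occur → occurs.
Emergency loop inoperative [AND]: #3 isolation valve offline=not, Backup reserve tank is out=not, Makeup line inoperative=occurs → not all inputs occur → does not occur.
Recirculation branch lost [OR]: Redundant feedwater pump malfunctions=occurs, Emergency loop inoperative=not → at least one input occurs → occurs.
Heat-sink path fails [AND]: Recirculation branch lost=occurs, Backup heat exchanger offline=occurs, Forward bypass line failed=occurs, #3 feedwater pump 2 lost=occurs → all inputs occur → occurs.
Reactor cooling lost [OR]: Heat-sink path fails=occurs, Isolation valve 2 is out=not → at least one input occurs → occurs.

Yes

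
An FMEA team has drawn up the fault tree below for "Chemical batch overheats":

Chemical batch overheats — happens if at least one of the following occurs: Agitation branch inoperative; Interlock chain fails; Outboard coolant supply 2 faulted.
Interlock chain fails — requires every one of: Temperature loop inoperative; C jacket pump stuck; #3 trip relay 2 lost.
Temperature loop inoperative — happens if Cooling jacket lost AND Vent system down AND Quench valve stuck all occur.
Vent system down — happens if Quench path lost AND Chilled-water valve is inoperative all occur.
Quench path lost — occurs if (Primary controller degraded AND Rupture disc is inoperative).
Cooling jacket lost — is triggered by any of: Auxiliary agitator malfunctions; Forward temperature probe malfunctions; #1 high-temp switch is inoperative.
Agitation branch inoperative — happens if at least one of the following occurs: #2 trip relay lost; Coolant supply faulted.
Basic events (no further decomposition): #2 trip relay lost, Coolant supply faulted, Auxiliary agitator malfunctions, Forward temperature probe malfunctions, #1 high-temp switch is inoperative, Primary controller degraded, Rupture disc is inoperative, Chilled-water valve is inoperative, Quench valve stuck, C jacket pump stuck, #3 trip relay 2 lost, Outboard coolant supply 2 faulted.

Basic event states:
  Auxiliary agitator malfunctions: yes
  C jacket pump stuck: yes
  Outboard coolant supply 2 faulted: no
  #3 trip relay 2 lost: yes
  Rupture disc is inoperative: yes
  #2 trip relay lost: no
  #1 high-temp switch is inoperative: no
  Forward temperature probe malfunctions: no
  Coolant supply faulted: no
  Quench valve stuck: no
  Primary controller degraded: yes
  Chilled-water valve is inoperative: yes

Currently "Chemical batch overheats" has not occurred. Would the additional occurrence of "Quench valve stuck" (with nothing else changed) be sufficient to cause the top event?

Yes

Counterfactual: set "Quench valve stuck" to occurred.
Agitation branch inoperative [OR]: #2 trip relay lost=not, Coolant supply faulted=not → no input occurs → does not occur.
Cooling jacket lost [OR]: Auxiliary agitator malfunctions=occurs, Forward temperature probe malfunctions=not, #1 high-temp switch is inoperative=not → at least one input occurs → occurs.
Quench path lost [AND]: Primary controller degraded=occurs, Rupture disc is inoperative=occurs → all inputs occur → occurs.
Vent system down [AND]: Quench path lost=occurs, Chilled-water valve is inoperative=occurs → all inputs occur → occurs.
Temperature loop inoperative [AND]: Cooling jacket lost=occurs, Vent system down=occurs, Quench valve stuck=occurs → all inputs occur → occurs.
Interlock chain fails [AND]: Temperature loop inoperative=occurs, C jacket pump stuck=occurs, #3 trip relay 2 lost=occurs → all inputs occur → occurs.
Chemical batch overheats [OR]: Agitation branch inoperative=not, Interlock chain fails=occurs, Outboard coolant supply 2 faulted=not → at least one input occurs → occurs.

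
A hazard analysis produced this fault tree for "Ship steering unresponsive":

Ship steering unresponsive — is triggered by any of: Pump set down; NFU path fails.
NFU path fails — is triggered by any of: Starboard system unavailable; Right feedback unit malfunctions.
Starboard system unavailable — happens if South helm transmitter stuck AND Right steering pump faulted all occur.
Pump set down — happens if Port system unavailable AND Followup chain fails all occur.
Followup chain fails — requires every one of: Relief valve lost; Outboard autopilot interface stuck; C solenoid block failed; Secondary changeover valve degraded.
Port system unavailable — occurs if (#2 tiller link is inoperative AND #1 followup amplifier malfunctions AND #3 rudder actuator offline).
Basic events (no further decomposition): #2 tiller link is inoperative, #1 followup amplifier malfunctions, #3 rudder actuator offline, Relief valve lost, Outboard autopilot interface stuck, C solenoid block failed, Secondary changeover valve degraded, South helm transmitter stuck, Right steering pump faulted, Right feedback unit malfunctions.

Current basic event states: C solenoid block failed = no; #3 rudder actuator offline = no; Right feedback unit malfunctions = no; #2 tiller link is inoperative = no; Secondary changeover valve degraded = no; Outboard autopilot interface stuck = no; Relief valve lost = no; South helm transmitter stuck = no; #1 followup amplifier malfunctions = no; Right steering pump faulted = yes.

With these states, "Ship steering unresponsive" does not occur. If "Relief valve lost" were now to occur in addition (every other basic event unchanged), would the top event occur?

No

Counterfactual: set "Relief valve lost" to occurred.
Port system unavailable [AND]: #2 tiller link is inoperative=not, #1 followup amplifier malfunctions=not, #3 rudder actuator offline=not → not all inputs occur → does not occur.
Followup chain fails [AND]: Relief valve lost=occurs, Outboard autopilot interface stuck=not, C solenoid block failed=not, Secondary changeover valve degraded=not → not all inputs occur → does not occur.
Pump set down [AND]: Port system unavailable=not, Followup chain fails=not → not all inputs occur → does not occur.
Starboard system unavailable [AND]: South helm transmitter stuck=not, Right steering pump faulted=occurs → not all inputs occur → does not occur.
NFU path fails [OR]: Starboard system unavailable=not, Right feedback unit malfunctions=not → no input occurs → does not occur.
Ship steering unresponsive [OR]: Pump set down=not, NFU path fails=not → no input occurs → does not occur.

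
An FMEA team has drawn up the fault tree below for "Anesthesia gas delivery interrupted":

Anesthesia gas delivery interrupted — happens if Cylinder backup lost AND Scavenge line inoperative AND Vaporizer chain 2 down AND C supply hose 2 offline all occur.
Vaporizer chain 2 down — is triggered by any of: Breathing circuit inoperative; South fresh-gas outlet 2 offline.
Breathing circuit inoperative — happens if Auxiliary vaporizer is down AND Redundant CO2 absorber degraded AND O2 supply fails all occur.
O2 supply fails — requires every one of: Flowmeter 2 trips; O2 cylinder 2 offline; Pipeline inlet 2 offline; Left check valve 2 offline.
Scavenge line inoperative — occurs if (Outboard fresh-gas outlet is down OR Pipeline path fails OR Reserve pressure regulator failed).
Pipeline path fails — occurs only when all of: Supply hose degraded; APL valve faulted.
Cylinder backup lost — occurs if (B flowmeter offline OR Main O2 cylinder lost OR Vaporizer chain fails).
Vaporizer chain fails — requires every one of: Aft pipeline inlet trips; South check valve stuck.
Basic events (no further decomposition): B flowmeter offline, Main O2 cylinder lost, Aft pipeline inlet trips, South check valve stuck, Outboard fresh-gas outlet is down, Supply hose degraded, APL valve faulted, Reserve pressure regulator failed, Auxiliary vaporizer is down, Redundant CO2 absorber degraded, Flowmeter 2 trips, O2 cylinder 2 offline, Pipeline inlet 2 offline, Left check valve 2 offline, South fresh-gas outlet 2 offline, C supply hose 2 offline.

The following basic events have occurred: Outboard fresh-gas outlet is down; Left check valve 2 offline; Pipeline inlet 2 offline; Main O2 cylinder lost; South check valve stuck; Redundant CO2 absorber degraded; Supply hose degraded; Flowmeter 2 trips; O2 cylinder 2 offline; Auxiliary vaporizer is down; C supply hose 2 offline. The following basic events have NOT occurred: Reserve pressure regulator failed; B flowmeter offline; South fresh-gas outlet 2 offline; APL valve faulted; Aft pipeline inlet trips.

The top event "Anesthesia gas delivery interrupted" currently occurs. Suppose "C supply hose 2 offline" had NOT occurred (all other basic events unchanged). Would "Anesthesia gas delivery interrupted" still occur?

No

Counterfactual: set "C supply hose 2 offline" to not occurred.
Vaporizer chain fails [AND]: Aft pipeline inlet trips=not, South check valve stuck=occurs → not all inputs occur → does not occur.
Cylinder backup lost [OR]: B flowmeter offline=not, Main O2 cylinder lost=occurs, Vaporizer chain fails=not → at least one input occurs → occurs.
Pipeline path fails [AND]: Supply hose degraded=occurs, APL valve faulted=not → not all inputs occur → does not occur.
Scavenge line inoperative [OR]: Outboard fresh-gas outlet is down=occurs, Pipeline path fails=not, Reserve pressure regulator failed=not → at least one input occurs → occurs.
O2 supply fails [AND]: Flowmeter 2 trips=occurs, O2 cylinder 2 offline=occurs, Pipeline inlet 2 offline=occurs, Left check valve 2 offline=occurs → all inputs occur → occurs.
Breathing circuit inoperative [AND]: Auxiliary vaporizer is down=occurs, Redundant CO2 absorber degraded=occurs, O2 supply fails=occurs → all inputs occur → occurs.
Vaporizer chain 2 down [OR]: Breathing circuit inoperative=occurs, South fresh-gas outlet 2 offline=not → at least one input occurs → occurs.
Anesthesia gas delivery interrupted [AND]: Cylinder backup lost=occurs, Scavenge line inoperative=occurs, Vaporizer chain 2 down=occurs, C supply hose 2 offline=not → not all inputs occur → does not occur.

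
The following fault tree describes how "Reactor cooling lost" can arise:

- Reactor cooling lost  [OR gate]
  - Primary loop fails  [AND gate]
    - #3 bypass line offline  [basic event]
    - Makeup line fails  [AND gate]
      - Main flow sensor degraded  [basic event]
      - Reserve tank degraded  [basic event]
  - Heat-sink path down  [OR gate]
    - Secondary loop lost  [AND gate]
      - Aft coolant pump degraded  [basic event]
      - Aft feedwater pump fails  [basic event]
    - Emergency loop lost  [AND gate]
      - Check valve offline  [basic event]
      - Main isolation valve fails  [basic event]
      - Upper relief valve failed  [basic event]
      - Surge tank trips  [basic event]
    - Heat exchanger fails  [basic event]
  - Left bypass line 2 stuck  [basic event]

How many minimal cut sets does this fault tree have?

Makeup line fails [AND]: one cut set from each child combined → 1 × 1 = 1 cut set(s).
Primary loop fails [AND]: one cut set from each child combined → 1 × 1 = 1 cut set(s).
Secondary loop lost [AND]: one cut set from each child combined → 1 × 1 = 1 cut set(s).
Emergency loop lost [AND]: one cut set from each child combined → 1 × 1 × 1 × 1 = 1 cut set(s).
Heat-sink path down [OR]: union of children's cut sets → 3 cut set(s).
Reactor cooling lost [OR]: union of children's cut sets → 5 cut set(s).
Minimal cut sets: {#3 bypass line offline, Main flow sensor degraded, Reserve tank degraded}; {Aft coolant pump degraded, Aft feedwater pump fails}; {Check valve offline, Main isolation valve fails, Surge tank trips, Upper relief valve failed}; {Heat exchanger fails}; {Left bypass line 2 stuck}.

5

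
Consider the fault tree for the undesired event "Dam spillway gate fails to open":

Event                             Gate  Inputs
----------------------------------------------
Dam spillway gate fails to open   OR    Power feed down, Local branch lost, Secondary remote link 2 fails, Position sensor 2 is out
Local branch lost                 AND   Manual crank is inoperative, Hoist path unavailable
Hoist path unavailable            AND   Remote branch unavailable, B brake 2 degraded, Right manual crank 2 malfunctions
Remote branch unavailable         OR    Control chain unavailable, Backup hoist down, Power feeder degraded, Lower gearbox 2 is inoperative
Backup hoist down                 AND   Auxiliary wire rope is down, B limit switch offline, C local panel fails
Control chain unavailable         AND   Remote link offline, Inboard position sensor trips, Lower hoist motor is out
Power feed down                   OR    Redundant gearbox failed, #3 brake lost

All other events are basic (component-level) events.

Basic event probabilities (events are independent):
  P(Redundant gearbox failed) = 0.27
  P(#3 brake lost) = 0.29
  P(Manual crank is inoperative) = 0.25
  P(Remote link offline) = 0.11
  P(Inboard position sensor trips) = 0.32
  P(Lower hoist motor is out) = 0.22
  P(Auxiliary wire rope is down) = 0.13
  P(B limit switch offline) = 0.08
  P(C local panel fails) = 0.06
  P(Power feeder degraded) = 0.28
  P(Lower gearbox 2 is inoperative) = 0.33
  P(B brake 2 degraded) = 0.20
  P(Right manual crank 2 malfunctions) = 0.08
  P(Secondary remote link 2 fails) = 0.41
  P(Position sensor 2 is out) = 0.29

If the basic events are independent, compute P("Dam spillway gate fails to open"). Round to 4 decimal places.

P(Power feed down) [OR] = 1 − (1−0.27) × (1−0.29) = 0.481700
P(Control chain unavailable) [AND] = 0.11 × 0.32 × 0.22 = 0.007744
P(Backup hoist down) [AND] = 0.13 × 0.08 × 0.06 = 0.000624
P(Remote branch unavailable) [OR] = 1 − (1−0.007744) × (1−0.000624) × (1−0.28) × (1−0.33) = 0.521634
P(Hoist path unavailable) [AND] = 0.521634 × 0.20 × 0.08 = 0.008346
P(Local branch lost) [AND] = 0.25 × 0.008346 = 0.002087
P(Dam spillway gate fails to open) [OR] = 1 − (1−0.481700) × (1−0.002087) × (1−0.41) × (1−0.29) = 0.783337
Rounded to 4 decimal places: P(Dam spillway gate fails to open) ≈ 0.7833.

0.7833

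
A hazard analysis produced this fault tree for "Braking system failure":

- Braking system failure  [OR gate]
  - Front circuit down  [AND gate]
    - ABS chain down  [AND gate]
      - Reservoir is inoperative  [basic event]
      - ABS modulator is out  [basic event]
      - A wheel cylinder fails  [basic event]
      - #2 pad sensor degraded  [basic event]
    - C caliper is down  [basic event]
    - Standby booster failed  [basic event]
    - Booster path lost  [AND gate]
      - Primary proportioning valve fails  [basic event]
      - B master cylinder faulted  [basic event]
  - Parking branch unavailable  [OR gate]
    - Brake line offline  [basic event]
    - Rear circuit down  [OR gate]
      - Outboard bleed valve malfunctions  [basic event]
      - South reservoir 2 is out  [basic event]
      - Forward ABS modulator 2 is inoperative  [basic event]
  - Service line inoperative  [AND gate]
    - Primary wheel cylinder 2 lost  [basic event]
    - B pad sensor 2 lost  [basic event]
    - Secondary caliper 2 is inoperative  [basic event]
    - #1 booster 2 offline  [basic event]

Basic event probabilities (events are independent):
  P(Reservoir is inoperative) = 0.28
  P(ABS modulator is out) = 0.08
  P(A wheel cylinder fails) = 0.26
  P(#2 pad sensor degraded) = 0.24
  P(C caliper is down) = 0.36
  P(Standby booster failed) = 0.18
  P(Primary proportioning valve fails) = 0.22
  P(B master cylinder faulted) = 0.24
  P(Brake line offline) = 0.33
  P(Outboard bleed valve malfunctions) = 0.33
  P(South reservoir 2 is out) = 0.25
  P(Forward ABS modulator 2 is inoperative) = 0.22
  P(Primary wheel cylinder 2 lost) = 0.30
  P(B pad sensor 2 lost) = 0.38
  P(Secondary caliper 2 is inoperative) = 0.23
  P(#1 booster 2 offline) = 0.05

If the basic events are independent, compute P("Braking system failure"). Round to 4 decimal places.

0.7377

P(ABS chain down) [AND] = 0.28 × 0.08 × 0.26 × 0.24 = 0.001398
P(Booster path lost) [AND] = 0.22 × 0.24 = 0.052800
P(Front circuit down) [AND] = 0.001398 × 0.36 × 0.18 × 0.052800 = 0.000005
P(Rear circuit down) [OR] = 1 − (1−0.33) × (1−0.25) × (1−0.22) = 0.608050
P(Parking branch unavailable) [OR] = 1 − (1−0.33) × (1−0.608050) = 0.737394
P(Service line inoperative) [AND] = 0.30 × 0.38 × 0.23 × 0.05 = 0.001311
P(Braking system failure) [OR] = 1 − (1−0.000005) × (1−0.737394) × (1−0.001311) = 0.737740
Rounded to 4 decimal places: P(Braking system failure) ≈ 0.7377.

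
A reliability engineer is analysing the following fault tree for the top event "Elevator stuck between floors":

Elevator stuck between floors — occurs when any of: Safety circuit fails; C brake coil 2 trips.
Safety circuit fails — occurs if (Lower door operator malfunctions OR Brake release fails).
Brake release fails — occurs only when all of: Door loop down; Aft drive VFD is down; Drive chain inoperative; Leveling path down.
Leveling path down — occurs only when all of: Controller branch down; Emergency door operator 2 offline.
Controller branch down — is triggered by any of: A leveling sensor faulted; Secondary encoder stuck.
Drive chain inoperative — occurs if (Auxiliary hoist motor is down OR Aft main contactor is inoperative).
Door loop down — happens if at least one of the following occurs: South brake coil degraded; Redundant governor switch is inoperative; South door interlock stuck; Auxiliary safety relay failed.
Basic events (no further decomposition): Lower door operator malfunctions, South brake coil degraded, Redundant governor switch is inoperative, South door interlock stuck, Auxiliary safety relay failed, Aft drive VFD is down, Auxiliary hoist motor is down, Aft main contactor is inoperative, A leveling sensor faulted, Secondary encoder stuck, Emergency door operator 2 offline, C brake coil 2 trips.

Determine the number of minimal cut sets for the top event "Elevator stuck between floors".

18

Door loop down [OR]: union of children's cut sets → 4 cut set(s).
Drive chain inoperative [OR]: union of children's cut sets → 2 cut set(s).
Controller branch down [OR]: union of children's cut sets → 2 cut set(s).
Leveling path down [AND]: one cut set from each child combined → 2 × 1 = 2 cut set(s).
Brake release fails [AND]: one cut set from each child combined → 4 × 1 × 2 × 2 = 16 cut set(s).
Safety circuit fails [OR]: union of children's cut sets → 17 cut set(s).
Elevator stuck between floors [OR]: union of children's cut sets → 18 cut set(s).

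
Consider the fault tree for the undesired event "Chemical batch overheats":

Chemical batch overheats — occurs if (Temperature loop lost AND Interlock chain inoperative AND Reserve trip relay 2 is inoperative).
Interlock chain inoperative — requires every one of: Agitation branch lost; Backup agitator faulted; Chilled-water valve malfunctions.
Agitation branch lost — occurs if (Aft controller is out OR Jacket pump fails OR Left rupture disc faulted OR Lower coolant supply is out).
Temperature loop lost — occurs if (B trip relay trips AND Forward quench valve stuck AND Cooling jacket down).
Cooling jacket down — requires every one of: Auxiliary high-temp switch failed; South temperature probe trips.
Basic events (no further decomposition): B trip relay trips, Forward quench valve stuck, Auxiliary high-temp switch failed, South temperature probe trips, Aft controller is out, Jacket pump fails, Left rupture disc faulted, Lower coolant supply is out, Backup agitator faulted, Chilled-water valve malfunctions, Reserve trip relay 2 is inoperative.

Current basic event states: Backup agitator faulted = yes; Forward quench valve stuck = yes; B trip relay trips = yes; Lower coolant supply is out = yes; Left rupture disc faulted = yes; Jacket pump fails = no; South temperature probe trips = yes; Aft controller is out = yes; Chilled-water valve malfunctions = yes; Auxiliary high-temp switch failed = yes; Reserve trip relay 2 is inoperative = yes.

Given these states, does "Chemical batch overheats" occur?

Yes

Cooling jacket down [AND]: Auxiliary high-temp switch failed=occurs, South temperature probe trips=occurs → all inputs occur → occurs.
Temperature loop lost [AND]: B trip relay trips=occurs, Forward quench valve stuck=occurs, Cooling jacket down=occurs → all inputs occur → occurs.
Agitation branch lost [OR]: Aft controller is out=occurs, Jacket pump fails=not, Left rupture disc faulted=occurs, Lower coolant supply is out=occurs → at least one input occurs → occurs.
Interlock chain inoperative [AND]: Agitation branch lost=occurs, Backup agitator faulted=occurs, Chilled-water valve malfunctions=occurs → all inputs occur → occurs.
Chemical batch overheats [AND]: Temperature loop lost=occurs, Interlock chain inoperative=occurs, Reserve trip relay 2 is inoperative=occurs → all inputs occur → occurs.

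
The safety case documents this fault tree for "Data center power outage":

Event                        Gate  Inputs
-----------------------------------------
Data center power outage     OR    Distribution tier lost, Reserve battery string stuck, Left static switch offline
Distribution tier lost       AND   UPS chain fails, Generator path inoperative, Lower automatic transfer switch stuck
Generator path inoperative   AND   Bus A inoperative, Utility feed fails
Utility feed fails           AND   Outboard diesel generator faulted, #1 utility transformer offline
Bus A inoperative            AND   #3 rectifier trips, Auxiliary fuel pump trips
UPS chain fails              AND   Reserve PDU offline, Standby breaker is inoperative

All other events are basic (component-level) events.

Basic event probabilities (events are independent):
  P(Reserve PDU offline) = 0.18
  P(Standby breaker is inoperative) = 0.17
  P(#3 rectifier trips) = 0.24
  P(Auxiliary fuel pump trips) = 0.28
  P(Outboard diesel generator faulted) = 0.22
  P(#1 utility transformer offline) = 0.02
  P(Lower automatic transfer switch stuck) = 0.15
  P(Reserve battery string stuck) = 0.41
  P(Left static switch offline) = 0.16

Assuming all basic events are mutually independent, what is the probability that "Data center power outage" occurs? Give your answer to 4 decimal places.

P(UPS chain fails) [AND] = 0.18 × 0.17 = 0.030600
P(Bus A inoperative) [AND] = 0.24 × 0.28 = 0.067200
P(Utility feed fails) [AND] = 0.22 × 0.02 = 0.004400
P(Generator path inoperative) [AND] = 0.067200 × 0.004400 = 0.000296
P(Distribution tier lost) [AND] = 0.030600 × 0.000296 × 0.15 = 0.000001
P(Data center power outage) [OR] = 1 − (1−0.000001) × (1−0.41) × (1−0.16) = 0.504400
Rounded to 4 decimal places: P(Data center power outage) ≈ 0.5044.

0.5044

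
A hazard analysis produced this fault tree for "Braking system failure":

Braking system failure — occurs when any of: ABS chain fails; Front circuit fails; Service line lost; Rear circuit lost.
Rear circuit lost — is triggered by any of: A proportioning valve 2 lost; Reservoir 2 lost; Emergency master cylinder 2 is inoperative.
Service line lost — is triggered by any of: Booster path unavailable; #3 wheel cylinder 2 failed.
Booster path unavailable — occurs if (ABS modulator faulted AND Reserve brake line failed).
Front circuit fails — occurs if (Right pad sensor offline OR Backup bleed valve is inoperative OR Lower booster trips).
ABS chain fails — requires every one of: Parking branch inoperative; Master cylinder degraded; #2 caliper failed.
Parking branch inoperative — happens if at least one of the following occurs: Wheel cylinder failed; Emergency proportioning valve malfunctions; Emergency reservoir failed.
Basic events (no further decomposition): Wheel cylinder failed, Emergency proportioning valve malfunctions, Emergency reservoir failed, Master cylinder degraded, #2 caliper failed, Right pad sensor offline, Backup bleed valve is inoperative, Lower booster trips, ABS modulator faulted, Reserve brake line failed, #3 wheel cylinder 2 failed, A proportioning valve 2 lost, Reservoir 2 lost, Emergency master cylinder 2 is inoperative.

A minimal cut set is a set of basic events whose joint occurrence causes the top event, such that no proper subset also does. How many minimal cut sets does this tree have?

11

Parking branch inoperative [OR]: union of children's cut sets → 3 cut set(s).
ABS chain fails [AND]: one cut set from each child combined → 3 × 1 × 1 = 3 cut set(s).
Front circuit fails [OR]: union of children's cut sets → 3 cut set(s).
Booster path unavailable [AND]: one cut set from each child combined → 1 × 1 = 1 cut set(s).
Service line lost [OR]: union of children's cut sets → 2 cut set(s).
Rear circuit lost [OR]: union of children's cut sets → 3 cut set(s).
Braking system failure [OR]: union of children's cut sets → 11 cut set(s).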